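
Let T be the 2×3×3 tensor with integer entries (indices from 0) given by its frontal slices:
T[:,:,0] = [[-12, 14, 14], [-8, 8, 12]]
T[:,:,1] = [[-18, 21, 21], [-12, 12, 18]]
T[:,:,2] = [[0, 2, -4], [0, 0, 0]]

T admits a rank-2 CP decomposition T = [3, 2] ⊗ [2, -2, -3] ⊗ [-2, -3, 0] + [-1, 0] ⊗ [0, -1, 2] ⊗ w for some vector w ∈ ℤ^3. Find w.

Subtract the known terms from T to get the rank-1 residual R = [-1, 0] ⊗ [0, -1, 2] ⊗ w, so R[i,j,k] = a[i]·b[j]·w[k]. Pick indices with nonzero a[0]·b[1] = (-1)·(-1) = 1. Only the fibre through (0,1,·) is needed: R[0,1,:] = T[0,1,:] − Σₗ aₗ[0]bₗ[1]cₗ = [14, 21, 2] − (3)·(-2)·[-2, -3, 0] = [2, 3, 2]. Then w[k] = R[0,1,k] / 1 for each k, giving w = [2, 3, 2] / 1 = [2, 3, 2].

w = [2, 3, 2]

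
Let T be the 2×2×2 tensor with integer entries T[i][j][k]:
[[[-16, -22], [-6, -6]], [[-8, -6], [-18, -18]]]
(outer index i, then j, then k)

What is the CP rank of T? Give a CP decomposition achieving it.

Lower bound: the mode-1 unfolding of T (rows indexed by i, columns by (j,k) = (0,0), (0,1), (1,0), (1,1)) is [[-16, -22, -6, -6], [-8, -6, -18, -18]].
There the 2×2 minor on rows i ∈ {0, 1}, columns (j,k) ∈ {(0,0), (0,1)} is det [[-16, -22], [-8, -6]] = -80 ≠ 0, so this unfolding has rank ≥ 2; CP rank is at least every unfolding rank, so rank(T) ≥ 2. (Unfolding ranks only ever bound the CP rank from below — rank(T) can be strictly larger than all of them — so the matching upper bound has to come from an explicit 2-term decomposition.)
Upper bound — finding two terms. Write S_k = T[:,:,k] for the frontal slices: S₀ = [[-16, -6], [-8, -18]], S₁ = [[-22, -6], [-6, -18]].
If T = a₁ ⊗ b₁ ⊗ c₁ + a₂ ⊗ b₂ ⊗ c₂ then each S_k = c₁[k]·a₁b₁ᵀ + c₂[k]·a₂b₂ᵀ. S₀ and S₁ are linearly independent, so a₁b₁ᵀ and a₂b₂ᵀ must span the same plane of matrices: they are the rank-1 matrices of the form x·S₀ + y·S₁.
det(x·S₀ + y·S₁) is 240·x² + 600·xy + 360·y² = 120·(2·x + 3·y)(x + y), vanishing at (x:y) = (3:-2) and (1:-1).
M₁ = 3·S₀ − 2·S₁ = [[-4, -6], [-12, -18]] = (-2)·[1, 3][2, 3]ᵀ and M₂ = S₀ − S₁ = [[6, 0], [-2, 0]] = 2·[3, -1][1, 0]ᵀ, so take a₁ = [1, 3], b₁ = [2, 3], a₂ = [3, -1], b₂ = [1, 0].
Each slice is an integer combination of E₁ = a₁b₁ᵀ and E₂ = a₂b₂ᵀ: S₀ = −2·E₁ − 4·E₂, S₁ = −2·E₁ − 6·E₂; reading off coefficients, c₁ = [-2, -2] and c₂ = [-4, -6].
Hence T = [1, 3] ⊗ [2, 3] ⊗ [-2, -2] + [3, -1] ⊗ [1, 0] ⊗ [-4, -6], so rank(T) ≤ 2.
These bounds meet, so rank(T) = 2.
Check entry T[1,1,1] = -18: (3)·(3)·(-2) + (-1)·(0)·(-6) = -18.

rank(T) = 2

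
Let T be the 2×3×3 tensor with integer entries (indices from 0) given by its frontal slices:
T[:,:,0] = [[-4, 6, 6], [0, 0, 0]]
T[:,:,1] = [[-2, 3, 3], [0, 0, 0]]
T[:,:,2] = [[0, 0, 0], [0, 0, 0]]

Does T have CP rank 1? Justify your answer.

Yes

The mode-1 fibre T[:,0,0] = [-4, 0] gives a = [1, 0] (primitive direction); the mode-2 fibre T[0,:,0] = [-4, 6, 6] gives b = [2, -3, -3]; then c[k] = T[0,0,k] / (a[0]·b[0]) = [-4, -2, 0] / 2 = [-2, -1, 0].
Expanding [1, 0] ⊗ [2, -3, -3] ⊗ [-2, -1, 0] reproduces all 18 entries of T, so T = [1, 0] ⊗ [2, -3, -3] ⊗ [-2, -1, 0] and rank(T) ≤ 1.
Equivalently every frontal slice T[:,:,k] is c[k] times the rank-1 matrix [1, 0] ⊗ [2, -3, -3]. So T has rank 1 (it is nonzero).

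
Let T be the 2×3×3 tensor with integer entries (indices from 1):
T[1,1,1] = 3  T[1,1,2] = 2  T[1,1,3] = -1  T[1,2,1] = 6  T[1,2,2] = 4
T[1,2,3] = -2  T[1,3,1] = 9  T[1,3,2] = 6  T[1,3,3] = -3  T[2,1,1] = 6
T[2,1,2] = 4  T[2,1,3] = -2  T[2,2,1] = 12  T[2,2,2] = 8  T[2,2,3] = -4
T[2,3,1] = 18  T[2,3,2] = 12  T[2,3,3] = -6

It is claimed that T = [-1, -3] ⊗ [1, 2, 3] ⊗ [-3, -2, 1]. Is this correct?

Reconstruct entry (2,1,1) from the claimed factors: Σₗ aₗ[2]bₗ[1]cₗ[1] = (-3)·(1)·(-3) = 9, but T[2,1,1] = 6. The claim is false.

No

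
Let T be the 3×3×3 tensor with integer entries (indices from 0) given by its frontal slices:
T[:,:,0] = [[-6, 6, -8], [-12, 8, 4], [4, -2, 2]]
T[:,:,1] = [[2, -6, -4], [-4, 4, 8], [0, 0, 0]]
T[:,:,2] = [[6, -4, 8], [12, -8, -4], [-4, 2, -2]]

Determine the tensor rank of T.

Lower bound: the mode-3 unfolding of T (rows indexed by k, columns by (i,j) = (0,0), (0,1), (0,2), (1,0), (1,1), (1,2), (2,0), (2,1), (2,2)) is [[-6, 6, -8, -12, 8, 4, 4, -2, 2], [2, -6, -4, -4, 4, 8, 0, 0, 0], [6, -4, 8, 12, -8, -4, -4, 2, -2]].
There the 3×3 minor on rows k ∈ {0, 1, 2}, columns (i,j) ∈ {(0,0), (0,1), (0,2)} is det [[-6, 6, -8], [2, -6, -4], [6, -4, 8]] = -80 ≠ 0, so this unfolding has rank ≥ 3; CP rank is at least every unfolding rank, so rank(T) ≥ 3. (Flattening ranks never certify an upper bound on CP rank; for that we must actually write T with 3 rank-1 terms.)
Upper bound: T is a sum of 3 rank-1 terms, T = [1, -2, 0] ⊗ [1, -1, -2] ⊗ [2, 2, -2] + [1, 0, 0] ⊗ [0, 1, 0] ⊗ [4, -4, -2] + [2, 2, -1] ⊗ [2, -1, 1] ⊗ [-2, 0, 2] (one valid choice — decompositions are not unique — normalised so each a, b is primitive with positive first nonzero entry; check it by expanding all entries), so rank(T) ≤ 3.
These bounds meet, so rank(T) = 3.
Check entry T[1,0,2] = 12: (-2)·(1)·(-2) + (0)·(0)·(-2) + (2)·(2)·(2) = 12.

3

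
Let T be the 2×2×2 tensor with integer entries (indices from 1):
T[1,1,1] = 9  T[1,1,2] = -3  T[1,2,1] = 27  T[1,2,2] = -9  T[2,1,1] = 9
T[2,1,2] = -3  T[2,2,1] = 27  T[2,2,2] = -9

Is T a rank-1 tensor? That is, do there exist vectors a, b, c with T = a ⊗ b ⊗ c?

Yes

The mode-1 fibre T[:,1,1] = [9, 9] gives a = [1, 1] (primitive direction); the mode-2 fibre T[1,:,1] = [9, 27] gives b = [1, 3]; then c[k] = T[1,1,k] / (a[1]·b[1]) = [9, -3] / 1 = [9, -3].
Expanding [1, 1] ⊗ [1, 3] ⊗ [9, -3] reproduces all 8 entries of T, so T = [1, 1] ⊗ [1, 3] ⊗ [9, -3] and rank(T) ≤ 1.
Equivalently every frontal slice T[:,:,k] is c[k] times the rank-1 matrix [1, 1] ⊗ [1, 3]. So T has rank 1 (it is nonzero).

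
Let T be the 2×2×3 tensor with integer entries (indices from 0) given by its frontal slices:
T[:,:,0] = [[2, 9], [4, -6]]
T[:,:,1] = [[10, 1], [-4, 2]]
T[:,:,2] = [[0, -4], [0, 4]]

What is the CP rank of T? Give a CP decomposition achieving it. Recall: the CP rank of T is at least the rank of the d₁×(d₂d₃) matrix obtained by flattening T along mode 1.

Lower bound: in the mode-3 unfolding of T (rows indexed by k, columns by (i,j)) the 3×3 minor on rows k ∈ {0, 1, 2}, columns (i,j) ∈ {(0,0), (0,1), (1,0)} is det [[2, 9, 4], [10, 1, -4], [0, -4, 0]] = -192 ≠ 0, so that unfolding has rank ≥ 3 and hence rank(T) ≥ 3 (CP rank is at least every unfolding rank, though it can be larger).
Upper bound: T is a sum of 3 rank-1 terms, T = (1, -1) ⊗ (2, -1) ⊗ (-4, 2, 2) + (1, -1) ⊗ (2, 1) ⊗ (4, 2, -2) + (1, 2) ⊗ (2, 1) ⊗ (1, 1, 0) (one valid choice — decompositions are not unique — normalised so each a, b is primitive with positive first nonzero entry; check it by expanding all entries), so rank(T) ≤ 3.
These bounds meet, so rank(T) = 3.

rank(T) = 3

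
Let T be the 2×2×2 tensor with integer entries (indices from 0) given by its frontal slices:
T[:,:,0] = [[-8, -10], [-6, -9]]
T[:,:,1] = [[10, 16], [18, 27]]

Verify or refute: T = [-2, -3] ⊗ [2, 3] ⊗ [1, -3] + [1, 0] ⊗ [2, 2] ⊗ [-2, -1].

Yes

Reconstruct entrywise from the claimed factors. For example, T[0,0,0] = -8 and Σₗ aₗ[0]bₗ[0]cₗ[0] = (-2)·(2)·(1) + (1)·(2)·(-2) = -8; checking all 8 entries, every one matches. The claim holds.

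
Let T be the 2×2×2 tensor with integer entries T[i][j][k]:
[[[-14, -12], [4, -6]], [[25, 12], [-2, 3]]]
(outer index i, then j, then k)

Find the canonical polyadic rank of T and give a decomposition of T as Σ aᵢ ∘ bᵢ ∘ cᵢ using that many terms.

Lower bound: the mode-1 unfolding of T (rows indexed by i, columns by (j,k) = (0,0), (0,1), (1,0), (1,1)) is [[-14, -12, 4, -6], [25, 12, -2, 3]].
There the 2×2 minor on rows i ∈ {0, 1}, columns (j,k) ∈ {(0,0), (0,1)} is det [[-14, -12], [25, 12]] = 132 ≠ 0, so this unfolding has rank ≥ 2; CP rank is at least every unfolding rank, so rank(T) ≥ 2. (Unfolding ranks only ever bound the CP rank from below — rank(T) can be strictly larger than all of them — so the matching upper bound has to come from an explicit 2-term decomposition.)
Upper bound — finding two terms. Write S_k = T[:,:,k] for the frontal slices: S₀ = [[-14, 4], [25, -2]], S₁ = [[-12, -6], [12, 3]].
If T = a₁ ∘ b₁ ∘ c₁ + a₂ ∘ b₂ ∘ c₂ then each S_k = c₁[k]·a₁b₁ᵀ + c₂[k]·a₂b₂ᵀ. S₀ and S₁ are linearly independent, so a₁b₁ᵀ and a₂b₂ᵀ must span the same plane of matrices: they are the rank-1 matrices of the form x·S₀ + y·S₁.
det(x·S₀ + y·S₁) is −72·x² + 84·xy + 36·y² = (-12)·(2·x − 3·y)(3·x + y), vanishing at (x:y) = (3:2) and (1:-3).
M₁ = 3·S₀ + 2·S₁ = [[-66, 0], [99, 0]] = (-33)·[2, -3][1, 0]ᵀ and M₂ = S₀ − 3·S₁ = [[22, 22], [-11, -11]] = 11·[2, -1][1, 1]ᵀ, so take a₁ = [2, -3], b₁ = [1, 0], a₂ = [2, -1], b₂ = [1, 1].
Each slice is an integer combination of E₁ = a₁b₁ᵀ and E₂ = a₂b₂ᵀ: S₀ = −9·E₁ + 2·E₂, S₁ = −3·E₁ − 3·E₂; reading off coefficients, c₁ = [-9, -3] and c₂ = [2, -3].
Hence T = [2, -3] ∘ [1, 0] ∘ [-9, -3] + [2, -1] ∘ [1, 1] ∘ [2, -3], so rank(T) ≤ 2.
These bounds meet, so rank(T) = 2.

rank(T) = 2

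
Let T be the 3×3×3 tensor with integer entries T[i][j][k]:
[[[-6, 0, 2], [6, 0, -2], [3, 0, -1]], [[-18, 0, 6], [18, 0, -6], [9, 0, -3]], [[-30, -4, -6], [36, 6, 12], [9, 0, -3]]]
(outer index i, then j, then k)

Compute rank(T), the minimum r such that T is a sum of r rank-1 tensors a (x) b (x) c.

2

Lower bound: the mode-3 unfolding of T (rows indexed by k, columns by (i,j) = (0,0), (0,1), (0,2), (1,0), (1,1), (1,2), (2,0), (2,1), (2,2)) is [[-6, 6, 3, -18, 18, 9, -30, 36, 9], [0, 0, 0, 0, 0, 0, -4, 6, 0], [2, -2, -1, 6, -6, -3, -6, 12, -3]].
There the 2×2 minor on rows k ∈ {0, 1}, columns (i,j) ∈ {(0,0), (2,0)} is det [[-6, -30], [0, -4]] = 24 ≠ 0, so this unfolding has rank ≥ 2; CP rank is at least every unfolding rank, so rank(T) ≥ 2. (Unfolding ranks only ever bound the CP rank from below — rank(T) can be strictly larger than all of them — so the matching upper bound has to come from an explicit 2-term decomposition.)
Upper bound — finding two terms. Write S_k = T[:,:,k] for the frontal slices: S₀ = [[-6, 6, 3], [-18, 18, 9], [-30, 36, 9]], S₁ = [[0, 0, 0], [0, 0, 0], [-4, 6, 0]], S₂ = [[2, -2, -1], [6, -6, -3], [-6, 12, -3]].
If T = a₁ (x) b₁ (x) c₁ + a₂ (x) b₂ (x) c₂ then each S_k = c₁[k]·a₁b₁ᵀ + c₂[k]·a₂b₂ᵀ. S₀ and S₁ are linearly independent, so a₁b₁ᵀ and a₂b₂ᵀ must span the same plane of matrices: they are the rank-1 matrices of the form x·S₀ + y·S₁.
The 2×2 minor of x·S₀ + y·S₁ on rows {0,2}, columns {0,1} is −36·x² − 12·xy = (-12)·(3·x + y)(x), vanishing at (x:y) = (1:-3) and (0:1).
M₁ = S₀ − 3·S₁ = [[-6, 6, 3], [-18, 18, 9], [-18, 18, 9]] = (-3)·[1, 3, 3][2, -2, -1]ᵀ and M₂ = S₁ = [[0, 0, 0], [0, 0, 0], [-4, 6, 0]] = (-2)·[0, 0, 1][2, -3, 0]ᵀ, so take a₁ = [1, 3, 3], b₁ = [2, -2, -1], a₂ = [0, 0, 1], b₂ = [2, -3, 0].
Each slice is an integer combination of E₁ = a₁b₁ᵀ and E₂ = a₂b₂ᵀ: S₀ = −3·E₁ − 6·E₂, S₁ = −2·E₂, S₂ = E₁ − 6·E₂; reading off coefficients, c₁ = [-3, 0, 1] and c₂ = [-6, -2, -6].
Hence T = [1, 3, 3] (x) [2, -2, -1] (x) [-3, 0, 1] + [0, 0, 1] (x) [2, -3, 0] (x) [-6, -2, -6], so rank(T) ≤ 2.
These bounds meet, so rank(T) = 2.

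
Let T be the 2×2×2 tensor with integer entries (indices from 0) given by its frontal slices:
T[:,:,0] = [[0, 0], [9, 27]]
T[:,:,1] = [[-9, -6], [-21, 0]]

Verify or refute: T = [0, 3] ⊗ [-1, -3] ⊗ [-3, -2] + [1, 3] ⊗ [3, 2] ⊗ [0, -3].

Reconstruct entrywise from the claimed factors. For example, T[1,1,1] = 0 and Σₗ aₗ[1]bₗ[1]cₗ[1] = (3)·(-3)·(-2) + (3)·(2)·(-3) = 0; checking all 8 entries, every one matches. The claim holds.

Yes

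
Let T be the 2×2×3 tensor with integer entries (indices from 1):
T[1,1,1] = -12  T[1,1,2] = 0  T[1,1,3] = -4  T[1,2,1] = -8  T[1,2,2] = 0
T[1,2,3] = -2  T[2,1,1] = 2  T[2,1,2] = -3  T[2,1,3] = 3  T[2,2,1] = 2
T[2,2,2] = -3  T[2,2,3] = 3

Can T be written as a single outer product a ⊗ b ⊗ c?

The mode-3 unfolding of T (rows indexed by k, columns by (i,j) = (1,1), (1,2), (2,1), (2,2)) is [[-12, -8, 2, 2], [0, 0, -3, -3], [-4, -2, 3, 3]].
There the 3×3 minor on rows k ∈ {1, 2, 3}, columns (i,j) ∈ {(1,1), (1,2), (2,1)} is det [[-12, -8, 2], [0, 0, -3], [-4, -2, 3]] = -24 ≠ 0, so this unfolding has rank ≥ 3; CP rank is at least every unfolding rank, so rank(T) ≥ 3.
In particular rank(T) ≥ 3 > 1, so T is not rank-1.

No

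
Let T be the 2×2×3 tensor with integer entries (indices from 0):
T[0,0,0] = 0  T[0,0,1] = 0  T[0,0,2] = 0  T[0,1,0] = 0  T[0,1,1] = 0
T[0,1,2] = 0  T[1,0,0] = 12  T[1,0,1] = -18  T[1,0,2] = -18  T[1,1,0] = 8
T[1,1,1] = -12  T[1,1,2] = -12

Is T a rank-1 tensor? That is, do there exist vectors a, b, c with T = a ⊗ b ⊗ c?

If T = a ⊗ b ⊗ c then every fibre of T is a multiple of the corresponding factor, so read the factors off the fibres through the nonzero entry T[1,0,0] = 12.
The mode-1 fibre T[:,0,0] = [0, 12] gives a = [0, 1] (primitive direction); the mode-2 fibre T[1,:,0] = [12, 8] gives b = [3, 2]; then c[k] = T[1,0,k] / (a[1]·b[0]) = [12, -18, -18] / 3 = [4, -6, -6].
Expanding [0, 1] ⊗ [3, 2] ⊗ [4, -6, -6] reproduces all 12 entries of T, so T = [0, 1] ⊗ [3, 2] ⊗ [4, -6, -6] and rank(T) ≤ 1.
Equivalently every frontal slice T[:,:,k] is c[k] times the rank-1 matrix [0, 1] ⊗ [3, 2]. So T has rank 1 (it is nonzero).

Yes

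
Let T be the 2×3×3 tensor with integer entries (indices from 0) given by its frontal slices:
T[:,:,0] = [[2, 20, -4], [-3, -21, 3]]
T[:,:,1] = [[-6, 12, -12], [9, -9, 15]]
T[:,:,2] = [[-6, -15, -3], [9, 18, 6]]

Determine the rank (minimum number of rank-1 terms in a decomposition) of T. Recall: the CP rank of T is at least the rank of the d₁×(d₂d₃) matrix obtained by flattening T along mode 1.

2

Lower bound: in the mode-1 unfolding of T (rows indexed by i, columns by (j,k)) the 2×2 minor on rows i ∈ {0, 1}, columns (j,k) ∈ {(0,0), (1,0)} is det [[2, 20], [-3, -21]] = 18 ≠ 0, so that unfolding has rank ≥ 2 and hence rank(T) ≥ 2 (CP rank is at least every unfolding rank, though it can be larger).
Upper bound: with S_k = T[:,:,k], the two rank-1 terms a₁b₁ᵀ, a₂b₂ᵀ are the rank-1 members of the pencil x·S₀ + y·S₁.
The 2×2 minor of x·S₀ + y·S₁ on rows {0,1}, columns {0,1} is 18·x² − 36·xy − 54·y² = 18·(x − 3·y)(x + y), vanishing at (x:y) = (3:1) and (1:-1).
M₁ = 3·S₀ + S₁ = [[0, 72, -24], [0, -72, 24]] = 24·(1, -1)(0, 3, -1)ᵀ and M₂ = S₀ − S₁ = [[8, 8, 8], [-12, -12, -12]] = 4·(2, -3)(1, 1, 1)ᵀ, so take a₁ = (1, -1), b₁ = (0, 3, -1), a₂ = (2, -3), b₂ = (1, 1, 1).
Each slice is an integer combination of E₁ = a₁b₁ᵀ and E₂ = a₂b₂ᵀ: S₀ = 6·E₁ + E₂, S₁ = 6·E₁ − 3·E₂, S₂ = −3·E₁ − 3·E₂; reading off coefficients, c₁ = (6, 6, -3) and c₂ = (1, -3, -3).
Hence T = (1, -1) ⊗ (0, 3, -1) ⊗ (6, 6, -3) + (2, -3) ⊗ (1, 1, 1) ⊗ (1, -3, -3), so rank(T) ≤ 2.
These bounds meet, so rank(T) = 2.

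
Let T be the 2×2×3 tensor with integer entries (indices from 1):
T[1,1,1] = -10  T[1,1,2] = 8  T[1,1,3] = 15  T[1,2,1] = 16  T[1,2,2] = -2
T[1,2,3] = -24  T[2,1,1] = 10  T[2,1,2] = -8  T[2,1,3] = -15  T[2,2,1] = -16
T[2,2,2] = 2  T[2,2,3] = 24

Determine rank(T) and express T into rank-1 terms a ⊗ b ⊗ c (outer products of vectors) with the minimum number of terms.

rank(T) = 2

Lower bound: the mode-2 unfolding of T (rows indexed by j, columns by (i,k) = (1,1), (1,2), (1,3), (2,1), (2,2), (2,3)) is [[-10, 8, 15, 10, -8, -15], [16, -2, -24, -16, 2, 24]].
There the 2×2 minor on rows j ∈ {1, 2}, columns (i,k) ∈ {(1,1), (1,2)} is det [[-10, 8], [16, -2]] = -108 ≠ 0, so this unfolding has rank ≥ 2; CP rank is at least every unfolding rank, so rank(T) ≥ 2. (Unfolding ranks only ever bound the CP rank from below — rank(T) can be strictly larger than all of them — so the matching upper bound has to come from an explicit 2-term decomposition.)
Upper bound — finding two terms. Every mode-1 slice of T is a multiple of one matrix: T[i,:,:] = a[i]·M with a = [1, -1] and M = [[-10, 8, 15], [16, -2, -24]] (rows indexed by j, columns by k). So it suffices to write M as a sum of two rank-1 matrices.
Splitting M by its rows (j = 1, 2), M = [1, 0][-10, 8, 15]ᵀ + [0, 1][16, -2, -24]ᵀ.
Hence T = [1, -1] ⊗ [1, 0] ⊗ [-10, 8, 15] + [1, -1] ⊗ [0, 1] ⊗ [16, -2, -24], so rank(T) ≤ 2.
These bounds meet, so rank(T) = 2.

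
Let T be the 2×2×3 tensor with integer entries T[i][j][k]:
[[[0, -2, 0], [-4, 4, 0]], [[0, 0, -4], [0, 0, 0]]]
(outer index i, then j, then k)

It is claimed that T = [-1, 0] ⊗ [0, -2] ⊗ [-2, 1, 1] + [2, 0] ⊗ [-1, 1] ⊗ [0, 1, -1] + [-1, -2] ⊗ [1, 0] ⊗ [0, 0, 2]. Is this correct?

Reconstruct entrywise from the claimed factors. For example, T[0,0,2] = 0 and Σₗ aₗ[0]bₗ[0]cₗ[2] = (-1)·(0)·(1) + (2)·(-1)·(-1) + (-1)·(1)·(2) = 0; checking all 12 entries, every one matches. The claim holds.

Yes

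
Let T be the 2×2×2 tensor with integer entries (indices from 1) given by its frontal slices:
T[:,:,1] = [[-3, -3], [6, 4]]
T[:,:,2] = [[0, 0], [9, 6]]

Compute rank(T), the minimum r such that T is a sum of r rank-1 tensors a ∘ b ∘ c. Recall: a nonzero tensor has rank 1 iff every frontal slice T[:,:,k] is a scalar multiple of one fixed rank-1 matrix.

2

Lower bound: in the mode-2 unfolding of T (rows indexed by j, columns by (i,k)) the 2×2 minor on rows j ∈ {1, 2}, columns (i,k) ∈ {(1,1), (2,1)} is det [[-3, 6], [-3, 4]] = 6 ≠ 0, so that unfolding has rank ≥ 2 and hence rank(T) ≥ 2 (CP rank is at least every unfolding rank, though it can be larger).
Upper bound: with S_k = T[:,:,k], the two rank-1 terms a₁b₁ᵀ, a₂b₂ᵀ are the rank-1 members of the pencil x·S₁ + y·S₂.
det(x·S₁ + y·S₂) is 6·x² + 9·xy = 3·(2·x + 3·y)(x), vanishing at (x:y) = (3:-2) and (0:1).
M₁ = 3·S₁ − 2·S₂ = [[-9, -9], [0, 0]] = (-9)·[1, 0][1, 1]ᵀ and M₂ = S₂ = [[0, 0], [9, 6]] = 3·[0, 1][3, 2]ᵀ, so take a₁ = [1, 0], b₁ = [1, 1], a₂ = [0, 1], b₂ = [3, 2].
Each slice is an integer combination of E₁ = a₁b₁ᵀ and E₂ = a₂b₂ᵀ: S₁ = −3·E₁ + 2·E₂, S₂ = 3·E₂; reading off coefficients, c₁ = [-3, 0] and c₂ = [2, 3].
Hence T = [1, 0] ∘ [1, 1] ∘ [-3, 0] + [0, 1] ∘ [3, 2] ∘ [2, 3], so rank(T) ≤ 2.
These bounds meet, so rank(T) = 2.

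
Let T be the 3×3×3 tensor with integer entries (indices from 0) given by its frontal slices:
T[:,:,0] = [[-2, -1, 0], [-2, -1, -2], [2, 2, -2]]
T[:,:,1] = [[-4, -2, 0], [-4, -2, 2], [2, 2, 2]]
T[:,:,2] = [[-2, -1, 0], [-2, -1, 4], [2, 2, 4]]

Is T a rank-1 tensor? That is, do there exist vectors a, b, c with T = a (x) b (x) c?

The mode-2 unfolding of T (rows indexed by j, columns by (i,k) = (0,0), (0,1), (0,2), (1,0), (1,1), (1,2), (2,0), (2,1), (2,2)) is [[-2, -4, -2, -2, -4, -2, 2, 2, 2], [-1, -2, -1, -1, -2, -1, 2, 2, 2], [0, 0, 0, -2, 2, 4, -2, 2, 4]].
There the 3×3 minor on rows j ∈ {0, 1, 2}, columns (i,k) ∈ {(0,0), (1,0), (2,0)} is det [[-2, -2, 2], [-1, -1, 2], [0, -2, -2]] = -4 ≠ 0, so this unfolding has rank ≥ 3; CP rank is at least every unfolding rank, so rank(T) ≥ 3.
In particular rank(T) ≥ 3 > 1, so T is not rank-1.

No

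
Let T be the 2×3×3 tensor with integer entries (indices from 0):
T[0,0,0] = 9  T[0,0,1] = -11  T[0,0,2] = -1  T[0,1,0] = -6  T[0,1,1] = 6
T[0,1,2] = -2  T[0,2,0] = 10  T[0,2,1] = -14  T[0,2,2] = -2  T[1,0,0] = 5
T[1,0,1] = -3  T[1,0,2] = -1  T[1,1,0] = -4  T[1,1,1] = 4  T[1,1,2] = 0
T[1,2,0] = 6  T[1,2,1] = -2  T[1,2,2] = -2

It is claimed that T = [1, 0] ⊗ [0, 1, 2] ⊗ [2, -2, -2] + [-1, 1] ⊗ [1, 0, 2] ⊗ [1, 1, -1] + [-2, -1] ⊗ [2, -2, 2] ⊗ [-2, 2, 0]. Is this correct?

No

Reconstruct entry (0,0,0) from the claimed factors: Σₗ aₗ[0]bₗ[0]cₗ[0] = (1)·(0)·(2) + (-1)·(1)·(1) + (-2)·(2)·(-2) = 7, but T[0,0,0] = 9. The claim is false.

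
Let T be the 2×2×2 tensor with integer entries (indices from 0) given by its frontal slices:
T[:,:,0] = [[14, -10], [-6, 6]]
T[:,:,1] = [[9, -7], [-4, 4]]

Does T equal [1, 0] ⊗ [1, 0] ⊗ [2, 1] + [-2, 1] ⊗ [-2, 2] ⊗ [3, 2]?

Reconstruct entry (0,1,0) from the claimed factors: Σₗ aₗ[0]bₗ[1]cₗ[0] = (1)·(0)·(2) + (-2)·(2)·(3) = -12, but T[0,1,0] = -10. The claim is false.

No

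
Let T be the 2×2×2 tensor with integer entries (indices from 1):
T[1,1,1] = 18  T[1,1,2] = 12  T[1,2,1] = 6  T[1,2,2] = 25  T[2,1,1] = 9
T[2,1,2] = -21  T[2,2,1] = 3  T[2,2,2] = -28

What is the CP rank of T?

Lower bound: the mode-2 unfolding of T (rows indexed by j, columns by (i,k) = (1,1), (1,2), (2,1), (2,2)) is [[18, 12, 9, -21], [6, 25, 3, -28]].
There the 2×2 minor on rows j ∈ {1, 2}, columns (i,k) ∈ {(1,1), (1,2)} is det [[18, 12], [6, 25]] = 378 ≠ 0, so this unfolding has rank ≥ 2; CP rank is at least every unfolding rank, so rank(T) ≥ 2. (Unfolding ranks only ever bound the CP rank from below — rank(T) can be strictly larger than all of them — so the matching upper bound has to come from an explicit 2-term decomposition.)
Upper bound — finding two terms. Write S_k = T[:,:,k] for the frontal slices: S₁ = [[18, 6], [9, 3]], S₂ = [[12, 25], [-21, -28]].
If T = a₁ ⊗ b₁ ⊗ c₁ + a₂ ⊗ b₂ ⊗ c₂ then each S_k = c₁[k]·a₁b₁ᵀ + c₂[k]·a₂b₂ᵀ. S₁ and S₂ are linearly independent, so a₁b₁ᵀ and a₂b₂ᵀ must span the same plane of matrices: they are the rank-1 matrices of the form x·S₁ + y·S₂.
det(x·S₁ + y·S₂) is −567·xy + 189·y² = (-189)·(3·x − y)(y), vanishing at (x:y) = (1:3) and (1:0).
M₁ = S₁ + 3·S₂ = [[54, 81], [-54, -81]] = 27·[1, -1][2, 3]ᵀ and M₂ = S₁ = [[18, 6], [9, 3]] = 3·[2, 1][3, 1]ᵀ, so take a₁ = [1, -1], b₁ = [2, 3], a₂ = [2, 1], b₂ = [3, 1].
Each slice is an integer combination of E₁ = a₁b₁ᵀ and E₂ = a₂b₂ᵀ: S₁ = 3·E₂, S₂ = 9·E₁ − E₂; reading off coefficients, c₁ = [0, 9] and c₂ = [3, -1].
Hence T = [1, -1] ⊗ [2, 3] ⊗ [0, 9] + [2, 1] ⊗ [3, 1] ⊗ [3, -1], so rank(T) ≤ 2.
These bounds meet, so rank(T) = 2.
Check entry T[2,1,2] = -21: (-1)·(2)·(9) + (1)·(3)·(-1) = -21.

2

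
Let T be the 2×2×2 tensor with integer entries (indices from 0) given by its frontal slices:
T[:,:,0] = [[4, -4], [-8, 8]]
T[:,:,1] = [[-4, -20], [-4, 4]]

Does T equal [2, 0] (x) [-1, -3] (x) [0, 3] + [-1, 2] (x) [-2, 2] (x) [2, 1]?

Reconstruct entrywise from the claimed factors. For example, T[1,1,1] = 4 and Σₗ aₗ[1]bₗ[1]cₗ[1] = (0)·(-3)·(3) + (2)·(2)·(1) = 4; checking all 8 entries, every one matches. The claim holds.

Yes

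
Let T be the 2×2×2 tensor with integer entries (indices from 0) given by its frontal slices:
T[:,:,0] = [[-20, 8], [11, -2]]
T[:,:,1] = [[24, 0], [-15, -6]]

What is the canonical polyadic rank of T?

Lower bound: in the mode-2 unfolding of T (rows indexed by j, columns by (i,k)) the 2×2 minor on rows j ∈ {0, 1}, columns (i,k) ∈ {(0,0), (0,1)} is det [[-20, 24], [8, 0]] = -192 ≠ 0, so that unfolding has rank ≥ 2 and hence rank(T) ≥ 2 (CP rank is at least every unfolding rank, though it can be larger).
Upper bound: with S_k = T[:,:,k], the two rank-1 terms a₁b₁ᵀ, a₂b₂ᵀ are the rank-1 members of the pencil x·S₀ + y·S₁.
det(x·S₀ + y·S₁) is −48·x² + 192·xy − 144·y² = (-48)·(x − 3·y)(x − y), vanishing at (x:y) = (3:1) and (1:1).
M₁ = 3·S₀ + S₁ = [[-36, 24], [18, -12]] = (-6)·[2, -1][3, -2]ᵀ and M₂ = S₀ + S₁ = [[4, 8], [-4, -8]] = 4·[1, -1][1, 2]ᵀ, so take a₁ = [2, -1], b₁ = [3, -2], a₂ = [1, -1], b₂ = [1, 2].
Each slice is an integer combination of E₁ = a₁b₁ᵀ and E₂ = a₂b₂ᵀ: S₀ = −3·E₁ − 2·E₂, S₁ = 3·E₁ + 6·E₂; reading off coefficients, c₁ = [-3, 3] and c₂ = [-2, 6].
Hence T = [2, -1] ⊗ [3, -2] ⊗ [-3, 3] + [1, -1] ⊗ [1, 2] ⊗ [-2, 6], so rank(T) ≤ 2.
These bounds meet, so rank(T) = 2.

2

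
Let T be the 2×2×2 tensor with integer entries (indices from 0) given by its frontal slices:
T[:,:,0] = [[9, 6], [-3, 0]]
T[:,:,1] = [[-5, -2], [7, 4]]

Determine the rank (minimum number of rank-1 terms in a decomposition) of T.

2

Lower bound: in the mode-2 unfolding of T (rows indexed by j, columns by (i,k)) the 2×2 minor on rows j ∈ {0, 1}, columns (i,k) ∈ {(0,0), (0,1)} is det [[9, -5], [6, -2]] = 12 ≠ 0, so that unfolding has rank ≥ 2 and hence rank(T) ≥ 2 (CP rank is at least every unfolding rank, though it can be larger).
Upper bound: with S_k = T[:,:,k], the two rank-1 terms a₁b₁ᵀ, a₂b₂ᵀ are the rank-1 members of the pencil x·S₀ + y·S₁.
det(x·S₀ + y·S₁) is 18·x² − 12·xy − 6·y² = 6·(x − y)(3·x + y), vanishing at (x:y) = (1:1) and (1:-3).
M₁ = S₀ + S₁ = [[4, 4], [4, 4]] = 4·[1, 1][1, 1]ᵀ and M₂ = S₀ − 3·S₁ = [[24, 12], [-24, -12]] = 12·[1, -1][2, 1]ᵀ, so take a₁ = [1, 1], b₁ = [1, 1], a₂ = [1, -1], b₂ = [2, 1].
Each slice is an integer combination of E₁ = a₁b₁ᵀ and E₂ = a₂b₂ᵀ: S₀ = 3·E₁ + 3·E₂, S₁ = E₁ − 3·E₂; reading off coefficients, c₁ = [3, 1] and c₂ = [3, -3].
Hence T = [1, 1] ⊗ [1, 1] ⊗ [3, 1] + [1, -1] ⊗ [2, 1] ⊗ [3, -3], so rank(T) ≤ 2.
These bounds meet, so rank(T) = 2.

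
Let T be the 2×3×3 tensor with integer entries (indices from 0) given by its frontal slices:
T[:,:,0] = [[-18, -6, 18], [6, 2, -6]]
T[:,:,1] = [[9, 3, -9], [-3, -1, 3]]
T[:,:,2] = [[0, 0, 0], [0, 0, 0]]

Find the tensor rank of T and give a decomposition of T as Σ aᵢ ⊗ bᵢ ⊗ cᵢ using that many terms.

rank(T) = 1

Lower bound: T ≠ 0 (e.g. T[0,0,0] = -18), so rank(T) ≥ 1.
Upper bound: if T = a ⊗ b ⊗ c then every fibre of T is a multiple of the corresponding factor, so read the factors off the fibres through the nonzero entry T[0,0,0] = -18.
The mode-1 fibre T[:,0,0] = [-18, 6] gives a = [3, -1] (primitive direction); the mode-2 fibre T[0,:,0] = [-18, -6, 18] gives b = [3, 1, -3]; then c[k] = T[0,0,k] / (a[0]·b[0]) = [-18, 9, 0] / 9 = [-2, 1, 0].
Expanding [3, -1] ⊗ [3, 1, -3] ⊗ [-2, 1, 0] reproduces all 18 entries of T, so T = [3, -1] ⊗ [3, 1, -3] ⊗ [-2, 1, 0] and rank(T) ≤ 1.
These bounds meet, so rank(T) = 1.
Check entry T[1,0,2] = 0: (-1)·(3)·(0) = 0.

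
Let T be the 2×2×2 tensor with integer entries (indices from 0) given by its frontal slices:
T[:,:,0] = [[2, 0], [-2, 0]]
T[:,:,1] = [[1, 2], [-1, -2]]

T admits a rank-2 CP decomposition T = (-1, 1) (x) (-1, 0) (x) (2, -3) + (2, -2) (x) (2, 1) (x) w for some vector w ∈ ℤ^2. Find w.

w = (0, 1)

Subtract the known terms from T to get the rank-1 residual R = (2, -2) (x) (2, 1) (x) w, so R[i,j,k] = a[i]·b[j]·w[k]. Pick indices with nonzero a[0]·b[0] = (2)·(2) = 4. Only the fibre through (0,0,·) is needed: R[0,0,:] = T[0,0,:] − Σₗ aₗ[0]bₗ[0]cₗ = [2, 1] − (-1)·(-1)·(2, -3) = [0, 4]. Then w[k] = R[0,0,k] / 4 for each k, giving w = [0, 4] / 4 = (0, 1).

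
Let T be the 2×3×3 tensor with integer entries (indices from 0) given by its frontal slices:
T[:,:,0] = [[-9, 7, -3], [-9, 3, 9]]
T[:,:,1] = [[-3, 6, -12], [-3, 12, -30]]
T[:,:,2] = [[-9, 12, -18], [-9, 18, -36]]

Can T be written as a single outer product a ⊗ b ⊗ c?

No

The mode-1 unfolding of T (rows indexed by i, columns by (j,k) = (0,0), (0,1), (0,2), (1,0), (1,1), (1,2), (2,0), (2,1), (2,2)) is [[-9, -3, -9, 7, 6, 12, -3, -12, -18], [-9, -3, -9, 3, 12, 18, 9, -30, -36]].
There the 2×2 minor on rows i ∈ {0, 1}, columns (j,k) ∈ {(0,0), (1,0)} is det [[-9, 7], [-9, 3]] = 36 ≠ 0, so this unfolding has rank ≥ 2; CP rank is at least every unfolding rank, so rank(T) ≥ 2.
In particular rank(T) ≥ 2 > 1, so T is not rank-1.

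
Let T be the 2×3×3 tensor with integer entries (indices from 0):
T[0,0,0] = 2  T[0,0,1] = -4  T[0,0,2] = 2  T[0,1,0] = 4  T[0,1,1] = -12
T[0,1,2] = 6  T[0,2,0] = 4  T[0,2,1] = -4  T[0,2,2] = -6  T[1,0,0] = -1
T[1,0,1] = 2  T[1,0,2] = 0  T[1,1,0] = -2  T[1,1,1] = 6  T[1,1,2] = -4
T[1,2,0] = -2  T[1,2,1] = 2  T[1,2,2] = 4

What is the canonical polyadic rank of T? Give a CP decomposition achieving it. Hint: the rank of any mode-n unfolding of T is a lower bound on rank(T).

rank(T) = 3

Lower bound: the mode-3 unfolding of T (rows indexed by k, columns by (i,j) = (0,0), (0,1), (0,2), (1,0), (1,1), (1,2)) is [[2, 4, 4, -1, -2, -2], [-4, -12, -4, 2, 6, 2], [2, 6, -6, 0, -4, 4]].
There the 3×3 minor on rows k ∈ {0, 1, 2}, columns (i,j) ∈ {(0,0), (0,1), (0,2)} is det [[2, 4, 4], [-4, -12, -4], [2, 6, -6]] = 64 ≠ 0, so this unfolding has rank ≥ 3; CP rank is at least every unfolding rank, so rank(T) ≥ 3. (This is only a lower bound: in general the CP rank may exceed every unfolding rank, so we still need to exhibit 3 rank-1 terms summing to T.)
Upper bound: T is a sum of 3 rank-1 terms, T = (1, 0) (x) (1, -1, 1) (x) (0, 0, 2) + (2, -1) (x) (0, 1, -1) (x) (0, -2, 4) + (2, -1) (x) (1, 2, 2) (x) (1, -2, 0) (written with every a and b primitive with positive leading entry and the scale carried by c; CP decompositions are not unique, and this one is verified by expanding entrywise), so rank(T) ≤ 3.
These bounds meet, so rank(T) = 3.
Check entry T[1,2,2] = 4: (0)·(1)·(2) + (-1)·(-1)·(4) + (-1)·(2)·(0) = 4.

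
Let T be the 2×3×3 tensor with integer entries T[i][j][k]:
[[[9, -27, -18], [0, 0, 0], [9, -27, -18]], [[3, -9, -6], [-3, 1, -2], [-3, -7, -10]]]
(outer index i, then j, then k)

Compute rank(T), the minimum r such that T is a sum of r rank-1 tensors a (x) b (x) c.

2

Lower bound: the mode-2 unfolding of T (rows indexed by j, columns by (i,k) = (0,0), (0,1), (0,2), (1,0), (1,1), (1,2)) is [[9, -27, -18, 3, -9, -6], [0, 0, 0, -3, 1, -2], [9, -27, -18, -3, -7, -10]].
There the 2×2 minor on rows j ∈ {0, 1}, columns (i,k) ∈ {(0,0), (1,0)} is det [[9, 3], [0, -3]] = -27 ≠ 0, so this unfolding has rank ≥ 2; CP rank is at least every unfolding rank, so rank(T) ≥ 2. (This is only a lower bound: in general the CP rank may exceed every unfolding rank, so we still need to exhibit 2 rank-1 terms summing to T.)
Upper bound — finding two terms. Write S_k = T[:,:,k] for the frontal slices: S₀ = [[9, 0, 9], [3, -3, -3]], S₁ = [[-27, 0, -27], [-9, 1, -7]], S₂ = [[-18, 0, -18], [-6, -2, -10]].
If T = a₁ (x) b₁ (x) c₁ + a₂ (x) b₂ (x) c₂ then each S_k = c₁[k]·a₁b₁ᵀ + c₂[k]·a₂b₂ᵀ. S₀ and S₁ are linearly independent, so a₁b₁ᵀ and a₂b₂ᵀ must span the same plane of matrices: they are the rank-1 matrices of the form x·S₀ + y·S₁.
The 2×2 minor of x·S₀ + y·S₁ on rows {0,1}, columns {0,1} is −27·x² + 90·xy − 27·y² = (-9)·(x − 3·y)(3·x − y), vanishing at (x:y) = (3:1) and (1:3).
M₁ = 3·S₀ + S₁ = [[0, 0, 0], [0, -8, -16]] = (-8)·[0, 1][0, 1, 2]ᵀ and M₂ = S₀ + 3·S₁ = [[-72, 0, -72], [-24, 0, -24]] = (-24)·[3, 1][1, 0, 1]ᵀ, so take a₁ = [0, 1], b₁ = [0, 1, 2], a₂ = [3, 1], b₂ = [1, 0, 1].
Each slice is an integer combination of E₁ = a₁b₁ᵀ and E₂ = a₂b₂ᵀ: S₀ = −3·E₁ + 3·E₂, S₁ = E₁ − 9·E₂, S₂ = −2·E₁ − 6·E₂; reading off coefficients, c₁ = [-3, 1, -2] and c₂ = [3, -9, -6].
Hence T = [0, 1] (x) [0, 1, 2] (x) [-3, 1, -2] + [3, 1] (x) [1, 0, 1] (x) [3, -9, -6], so rank(T) ≤ 2.
These bounds meet, so rank(T) = 2.
Check entry T[0,2,1] = -27: (0)·(2)·(1) + (3)·(1)·(-9) = -27.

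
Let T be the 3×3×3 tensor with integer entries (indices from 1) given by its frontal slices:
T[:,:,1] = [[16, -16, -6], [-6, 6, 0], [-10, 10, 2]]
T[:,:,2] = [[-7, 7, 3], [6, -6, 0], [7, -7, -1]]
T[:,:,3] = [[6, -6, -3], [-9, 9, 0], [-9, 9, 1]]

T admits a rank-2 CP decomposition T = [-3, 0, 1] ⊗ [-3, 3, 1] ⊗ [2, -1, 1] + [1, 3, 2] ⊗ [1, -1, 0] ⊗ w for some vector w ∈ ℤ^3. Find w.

w = [-2, 2, -3]

Subtract the known terms from T to get the rank-1 residual R = [1, 3, 2] ⊗ [1, -1, 0] ⊗ w, so R[i,j,k] = a[i]·b[j]·w[k]. Pick indices with nonzero a[1]·b[1] = (1)·(1) = 1. Only the fibre through (1,1,·) is needed: R[1,1,:] = T[1,1,:] − Σₗ aₗ[1]bₗ[1]cₗ = [16, -7, 6] − (-3)·(-3)·[2, -1, 1] = [-2, 2, -3]. Then w[k] = R[1,1,k] / 1 for each k, giving w = [-2, 2, -3] / 1 = [-2, 2, -3].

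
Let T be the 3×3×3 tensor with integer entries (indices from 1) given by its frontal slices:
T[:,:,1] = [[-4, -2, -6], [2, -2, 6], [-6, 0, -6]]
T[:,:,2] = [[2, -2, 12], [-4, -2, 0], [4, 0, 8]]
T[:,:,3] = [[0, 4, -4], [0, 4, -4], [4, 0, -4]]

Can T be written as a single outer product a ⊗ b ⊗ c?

No

The mode-2 unfolding of T (rows indexed by j, columns by (i,k) = (1,1), (1,2), (1,3), (2,1), (2,2), (2,3), (3,1), (3,2), (3,3)) is [[-4, 2, 0, 2, -4, 0, -6, 4, 4], [-2, -2, 4, -2, -2, 4, 0, 0, 0], [-6, 12, -4, 6, 0, -4, -6, 8, -4]].
There the 3×3 minor on rows j ∈ {1, 2, 3}, columns (i,k) ∈ {(1,1), (1,2), (1,3)} is det [[-4, 2, 0], [-2, -2, 4], [-6, 12, -4]] = 96 ≠ 0, so this unfolding has rank ≥ 3; CP rank is at least every unfolding rank, so rank(T) ≥ 3.
In particular rank(T) ≥ 3 > 1, so T is not rank-1.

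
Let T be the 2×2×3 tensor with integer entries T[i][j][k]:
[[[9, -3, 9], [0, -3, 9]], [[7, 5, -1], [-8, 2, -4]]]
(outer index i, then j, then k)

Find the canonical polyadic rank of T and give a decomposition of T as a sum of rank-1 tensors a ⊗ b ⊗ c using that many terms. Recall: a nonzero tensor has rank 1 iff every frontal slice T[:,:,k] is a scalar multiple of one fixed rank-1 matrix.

Lower bound: the mode-3 unfolding of T (rows indexed by k, columns by (i,j) = (0,0), (0,1), (1,0), (1,1)) is [[9, 0, 7, -8], [-3, -3, 5, 2], [9, 9, -1, -4]].
There the 3×3 minor on rows k ∈ {0, 1, 2}, columns (i,j) ∈ {(0,0), (0,1), (1,0)} is det [[9, 0, 7], [-3, -3, 5], [9, 9, -1]] = -378 ≠ 0, so this unfolding has rank ≥ 3; CP rank is at least every unfolding rank, so rank(T) ≥ 3. (Unfolding ranks only ever bound the CP rank from below — rank(T) can be strictly larger than all of them — so the matching upper bound has to come from an explicit 3-term decomposition.)
Upper bound: T is a sum of 3 rank-1 terms, T = (1, 1) ⊗ (1, -2) ⊗ (1, -1, -1) + (1, 2) ⊗ (2, -1) ⊗ (2, 1, 1) + (2, -1) ⊗ (1, 1) ⊗ (2, -2, 4) (written with every a and b primitive with positive leading entry and the scale carried by c; CP decompositions are not unique, and this one is verified by expanding entrywise), so rank(T) ≤ 3.
These bounds meet, so rank(T) = 3.

rank(T) = 3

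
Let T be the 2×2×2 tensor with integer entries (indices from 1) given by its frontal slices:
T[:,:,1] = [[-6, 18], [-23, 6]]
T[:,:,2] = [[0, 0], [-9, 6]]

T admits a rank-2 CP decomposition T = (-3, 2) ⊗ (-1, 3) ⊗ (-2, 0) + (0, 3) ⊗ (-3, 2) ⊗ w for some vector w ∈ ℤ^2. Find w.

Subtract the known terms from T to get the rank-1 residual R = (0, 3) ⊗ (-3, 2) ⊗ w, so R[i,j,k] = a[i]·b[j]·w[k]. Pick indices with nonzero a[2]·b[1] = (3)·(-3) = -9. Only the fibre through (2,1,·) is needed: R[2,1,:] = T[2,1,:] − Σₗ aₗ[2]bₗ[1]cₗ = [-23, -9] − (2)·(-1)·(-2, 0) = [-27, -9]. Then w[k] = R[2,1,k] / -9 for each k, giving w = [-27, -9] / -9 = (3, 1).

w = (3, 1)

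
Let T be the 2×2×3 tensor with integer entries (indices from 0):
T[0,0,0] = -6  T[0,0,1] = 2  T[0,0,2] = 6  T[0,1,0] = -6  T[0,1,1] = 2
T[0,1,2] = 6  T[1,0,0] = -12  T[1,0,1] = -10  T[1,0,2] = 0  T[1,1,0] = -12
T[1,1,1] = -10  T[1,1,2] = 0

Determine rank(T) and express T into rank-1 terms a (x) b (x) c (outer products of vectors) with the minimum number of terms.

rank(T) = 2

Lower bound: in the mode-1 unfolding of T (rows indexed by i, columns by (j,k)) the 2×2 minor on rows i ∈ {0, 1}, columns (j,k) ∈ {(0,0), (0,1)} is det [[-6, 2], [-12, -10]] = 84 ≠ 0, so that unfolding has rank ≥ 2 and hence rank(T) ≥ 2 (CP rank is at least every unfolding rank, though it can be larger).
Upper bound: T[:,j,:] = b[j]·M for every slice, with b = [1, 1] and M = [[-6, 2, 6], [-12, -10, 0]] (rows i, columns k).
Splitting M by its rows (i = 0, 1), M = [1, 0][-6, 2, 6]ᵀ + [0, 1][-12, -10, 0]ᵀ.
Hence T = [1, 0] (x) [1, 1] (x) [-6, 2, 6] + [0, 1] (x) [1, 1] (x) [-12, -10, 0], so rank(T) ≤ 2.
These bounds meet, so rank(T) = 2.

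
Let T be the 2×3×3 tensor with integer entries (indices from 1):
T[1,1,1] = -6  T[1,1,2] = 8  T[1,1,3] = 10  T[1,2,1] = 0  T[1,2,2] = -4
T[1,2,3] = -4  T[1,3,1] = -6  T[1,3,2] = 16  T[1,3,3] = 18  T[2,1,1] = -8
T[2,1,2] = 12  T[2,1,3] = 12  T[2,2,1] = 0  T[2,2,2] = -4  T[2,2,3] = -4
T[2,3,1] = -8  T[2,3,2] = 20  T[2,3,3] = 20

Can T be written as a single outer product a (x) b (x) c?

The mode-3 unfolding of T (rows indexed by k, columns by (i,j) = (1,1), (1,2), (1,3), (2,1), (2,2), (2,3)) is [[-6, 0, -6, -8, 0, -8], [8, -4, 16, 12, -4, 20], [10, -4, 18, 12, -4, 20]].
There the 3×3 minor on rows k ∈ {1, 2, 3}, columns (i,j) ∈ {(1,1), (1,2), (2,1)} is det [[-6, 0, -8], [8, -4, 12], [10, -4, 12]] = -64 ≠ 0, so this unfolding has rank ≥ 3; CP rank is at least every unfolding rank, so rank(T) ≥ 3.
In particular rank(T) ≥ 3 > 1, so T is not rank-1.

No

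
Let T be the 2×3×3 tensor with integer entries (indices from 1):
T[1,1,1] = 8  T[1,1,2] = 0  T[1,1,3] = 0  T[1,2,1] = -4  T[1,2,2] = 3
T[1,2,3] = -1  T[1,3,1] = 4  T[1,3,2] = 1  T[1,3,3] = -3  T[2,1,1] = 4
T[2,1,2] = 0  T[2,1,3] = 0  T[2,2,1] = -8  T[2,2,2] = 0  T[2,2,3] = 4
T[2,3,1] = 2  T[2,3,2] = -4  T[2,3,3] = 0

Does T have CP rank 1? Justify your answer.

No

The mode-3 unfolding of T (rows indexed by k, columns by (i,j) = (1,1), (1,2), (1,3), (2,1), (2,2), (2,3)) is [[8, -4, 4, 4, -8, 2], [0, 3, 1, 0, 0, -4], [0, -1, -3, 0, 4, 0]].
There the 3×3 minor on rows k ∈ {1, 2, 3}, columns (i,j) ∈ {(1,1), (1,2), (1,3)} is det [[8, -4, 4], [0, 3, 1], [0, -1, -3]] = -64 ≠ 0, so this unfolding has rank ≥ 3; CP rank is at least every unfolding rank, so rank(T) ≥ 3.
In particular rank(T) ≥ 3 > 1, so T is not rank-1.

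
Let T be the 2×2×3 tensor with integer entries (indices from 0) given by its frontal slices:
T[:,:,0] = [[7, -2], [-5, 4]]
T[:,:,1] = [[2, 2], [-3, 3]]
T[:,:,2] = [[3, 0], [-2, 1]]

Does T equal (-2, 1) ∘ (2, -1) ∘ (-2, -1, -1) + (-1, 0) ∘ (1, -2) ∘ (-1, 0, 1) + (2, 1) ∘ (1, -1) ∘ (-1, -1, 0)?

No

Reconstruct entry (0,1,0) from the claimed factors: Σₗ aₗ[0]bₗ[1]cₗ[0] = (-2)·(-1)·(-2) + (-1)·(-2)·(-1) + (2)·(-1)·(-1) = -4, but T[0,1,0] = -2. The claim is false.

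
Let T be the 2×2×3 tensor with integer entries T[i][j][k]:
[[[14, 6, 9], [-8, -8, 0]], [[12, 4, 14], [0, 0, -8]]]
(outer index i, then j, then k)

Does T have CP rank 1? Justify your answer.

The mode-3 unfolding of T (rows indexed by k, columns by (i,j) = (0,0), (0,1), (1,0), (1,1)) is [[14, -8, 12, 0], [6, -8, 4, 0], [9, 0, 14, -8]].
There the 3×3 minor on rows k ∈ {0, 1, 2}, columns (i,j) ∈ {(0,0), (0,1), (1,0)} is det [[14, -8, 12], [6, -8, 4], [9, 0, 14]] = -320 ≠ 0, so this unfolding has rank ≥ 3; CP rank is at least every unfolding rank, so rank(T) ≥ 3.
In particular rank(T) ≥ 3 > 1, so T is not rank-1.

No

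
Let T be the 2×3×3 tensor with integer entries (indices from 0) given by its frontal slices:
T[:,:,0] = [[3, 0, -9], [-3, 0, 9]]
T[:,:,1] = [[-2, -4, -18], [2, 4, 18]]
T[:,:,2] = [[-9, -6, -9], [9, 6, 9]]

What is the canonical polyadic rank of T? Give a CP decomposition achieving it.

Lower bound: the mode-2 unfolding of T (rows indexed by j, columns by (i,k) = (0,0), (0,1), (0,2), (1,0), (1,1), (1,2)) is [[3, -2, -9, -3, 2, 9], [0, -4, -6, 0, 4, 6], [-9, -18, -9, 9, 18, 9]].
There the 2×2 minor on rows j ∈ {0, 1}, columns (i,k) ∈ {(0,0), (0,1)} is det [[3, -2], [0, -4]] = -12 ≠ 0, so this unfolding has rank ≥ 2; CP rank is at least every unfolding rank, so rank(T) ≥ 2. (Flattening ranks never certify an upper bound on CP rank; for that we must actually write T with 2 rank-1 terms.)
Upper bound — finding two terms. Every mode-1 slice of T is a multiple of one matrix: T[i,:,:] = a[i]·M with a = [1, -1] and M = [[3, -2, -9], [0, -4, -6], [-9, -18, -9]] (rows indexed by j, columns by k). So it suffices to write M as a sum of two rank-1 matrices.
The rows of M satisfy (row 2) = −3·(row 0) + 6·(row 1), so splitting by rows, M = [1, 0, -3][3, -2, -9]ᵀ + [0, 1, 6][0, -4, -6]ᵀ.
Hence T = [1, -1] ⊗ [1, 0, -3] ⊗ [3, -2, -9] + [1, -1] ⊗ [0, 1, 6] ⊗ [0, -4, -6], so rank(T) ≤ 2.
These bounds meet, so rank(T) = 2.

rank(T) = 2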